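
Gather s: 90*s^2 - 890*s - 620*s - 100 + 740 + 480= 90*s^2 - 1510*s + 1120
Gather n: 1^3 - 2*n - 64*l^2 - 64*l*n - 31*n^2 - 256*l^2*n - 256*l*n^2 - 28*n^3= -64*l^2 - 28*n^3 + n^2*(-256*l - 31) + n*(-256*l^2 - 64*l - 2) + 1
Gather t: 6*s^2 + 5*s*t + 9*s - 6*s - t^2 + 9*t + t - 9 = 6*s^2 + 3*s - t^2 + t*(5*s + 10) - 9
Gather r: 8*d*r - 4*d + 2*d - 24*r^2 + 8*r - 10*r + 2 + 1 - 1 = -2*d - 24*r^2 + r*(8*d - 2) + 2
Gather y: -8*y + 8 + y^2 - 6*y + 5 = y^2 - 14*y + 13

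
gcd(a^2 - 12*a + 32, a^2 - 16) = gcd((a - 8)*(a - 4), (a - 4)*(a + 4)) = a - 4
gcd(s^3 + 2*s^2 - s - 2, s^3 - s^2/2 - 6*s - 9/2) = s + 1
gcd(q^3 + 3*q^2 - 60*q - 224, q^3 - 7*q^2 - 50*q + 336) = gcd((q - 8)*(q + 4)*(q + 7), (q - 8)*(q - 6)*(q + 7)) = q^2 - q - 56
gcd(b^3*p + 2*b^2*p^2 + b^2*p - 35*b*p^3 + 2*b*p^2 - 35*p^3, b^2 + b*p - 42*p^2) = b + 7*p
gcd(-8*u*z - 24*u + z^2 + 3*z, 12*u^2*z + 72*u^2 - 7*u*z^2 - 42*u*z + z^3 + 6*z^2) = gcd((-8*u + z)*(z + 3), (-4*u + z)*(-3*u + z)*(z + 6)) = 1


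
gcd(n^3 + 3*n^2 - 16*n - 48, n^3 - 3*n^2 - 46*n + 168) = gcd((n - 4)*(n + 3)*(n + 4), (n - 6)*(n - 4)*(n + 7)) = n - 4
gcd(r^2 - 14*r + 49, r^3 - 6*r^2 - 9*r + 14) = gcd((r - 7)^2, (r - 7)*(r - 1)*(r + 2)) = r - 7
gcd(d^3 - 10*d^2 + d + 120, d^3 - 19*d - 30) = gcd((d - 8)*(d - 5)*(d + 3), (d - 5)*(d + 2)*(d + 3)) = d^2 - 2*d - 15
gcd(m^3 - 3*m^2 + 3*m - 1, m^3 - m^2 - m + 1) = m^2 - 2*m + 1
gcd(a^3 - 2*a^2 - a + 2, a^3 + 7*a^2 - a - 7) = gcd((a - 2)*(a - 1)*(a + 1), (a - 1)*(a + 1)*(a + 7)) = a^2 - 1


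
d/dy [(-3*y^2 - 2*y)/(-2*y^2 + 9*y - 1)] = (-31*y^2 + 6*y + 2)/(4*y^4 - 36*y^3 + 85*y^2 - 18*y + 1)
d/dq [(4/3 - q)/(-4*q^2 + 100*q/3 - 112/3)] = -1/(4*q^2 - 56*q + 196)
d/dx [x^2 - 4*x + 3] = 2*x - 4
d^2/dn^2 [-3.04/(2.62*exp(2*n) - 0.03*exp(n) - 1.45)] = (3.04*(5.24*exp(n) - 0.03)*(10.48*exp(n) - 0.06)*exp(n) + (31.8592*exp(n) - 0.0912)*(-2.62*exp(2*n) + 0.03*exp(n) + 1.45))*exp(n)/(-2.62*exp(2*n) + 0.03*exp(n) + 1.45)^3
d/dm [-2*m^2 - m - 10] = -4*m - 1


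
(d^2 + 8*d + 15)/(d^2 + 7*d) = (d^2 + 8*d + 15)/(d*(d + 7))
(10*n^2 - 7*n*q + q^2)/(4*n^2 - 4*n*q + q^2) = (-5*n + q)/(-2*n + q)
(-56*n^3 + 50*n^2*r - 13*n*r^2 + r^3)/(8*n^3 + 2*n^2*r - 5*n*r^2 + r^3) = (-7*n + r)/(n + r)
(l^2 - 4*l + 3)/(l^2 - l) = (l - 3)/l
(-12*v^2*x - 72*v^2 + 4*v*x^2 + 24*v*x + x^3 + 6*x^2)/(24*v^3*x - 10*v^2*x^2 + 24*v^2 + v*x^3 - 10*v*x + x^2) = (-12*v^2*x - 72*v^2 + 4*v*x^2 + 24*v*x + x^3 + 6*x^2)/(24*v^3*x - 10*v^2*x^2 + 24*v^2 + v*x^3 - 10*v*x + x^2)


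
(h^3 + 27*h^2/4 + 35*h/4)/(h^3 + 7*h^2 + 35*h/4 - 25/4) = h*(4*h + 7)/(4*h^2 + 8*h - 5)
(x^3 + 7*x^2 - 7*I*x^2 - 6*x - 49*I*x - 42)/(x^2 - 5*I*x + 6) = (x^2 + x*(7 - I) - 7*I)/(x + I)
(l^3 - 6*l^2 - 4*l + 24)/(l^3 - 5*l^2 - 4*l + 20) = (l - 6)/(l - 5)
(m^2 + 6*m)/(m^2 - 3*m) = (m + 6)/(m - 3)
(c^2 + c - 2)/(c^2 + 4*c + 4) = (c - 1)/(c + 2)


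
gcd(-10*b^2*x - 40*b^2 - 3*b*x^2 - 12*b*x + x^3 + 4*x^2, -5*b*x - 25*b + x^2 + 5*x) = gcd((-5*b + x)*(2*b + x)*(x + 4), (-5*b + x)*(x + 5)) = -5*b + x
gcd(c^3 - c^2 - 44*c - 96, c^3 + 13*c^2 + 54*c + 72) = c^2 + 7*c + 12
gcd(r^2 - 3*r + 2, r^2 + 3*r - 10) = r - 2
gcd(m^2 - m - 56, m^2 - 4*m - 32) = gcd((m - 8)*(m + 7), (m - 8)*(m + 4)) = m - 8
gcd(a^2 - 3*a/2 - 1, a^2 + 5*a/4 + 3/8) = a + 1/2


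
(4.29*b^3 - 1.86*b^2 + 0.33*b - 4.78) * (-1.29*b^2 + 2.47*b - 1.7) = -5.5341*b^5 + 12.9957*b^4 - 12.3129*b^3 + 10.1433*b^2 - 12.3676*b + 8.126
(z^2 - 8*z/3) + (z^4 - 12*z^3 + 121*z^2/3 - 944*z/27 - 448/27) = z^4 - 12*z^3 + 124*z^2/3 - 1016*z/27 - 448/27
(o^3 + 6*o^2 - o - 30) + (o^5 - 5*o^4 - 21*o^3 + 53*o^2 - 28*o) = o^5 - 5*o^4 - 20*o^3 + 59*o^2 - 29*o - 30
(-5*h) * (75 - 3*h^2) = 15*h^3 - 375*h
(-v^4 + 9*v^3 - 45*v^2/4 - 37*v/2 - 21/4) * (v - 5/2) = -v^5 + 23*v^4/2 - 135*v^3/4 + 77*v^2/8 + 41*v + 105/8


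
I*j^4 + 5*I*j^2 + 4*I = (j - 2*I)*(j + I)*(j + 2*I)*(I*j + 1)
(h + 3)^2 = h^2 + 6*h + 9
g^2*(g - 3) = g^3 - 3*g^2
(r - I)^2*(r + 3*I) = r^3 + I*r^2 + 5*r - 3*I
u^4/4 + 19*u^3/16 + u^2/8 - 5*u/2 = u*(u/4 + 1)*(u - 5/4)*(u + 2)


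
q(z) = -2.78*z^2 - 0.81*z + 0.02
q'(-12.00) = 65.91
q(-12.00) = -390.58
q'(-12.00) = 65.91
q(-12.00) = -390.58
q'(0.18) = -1.81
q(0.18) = -0.22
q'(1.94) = -11.60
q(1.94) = -12.01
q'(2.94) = -17.16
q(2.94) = -26.39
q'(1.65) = -9.98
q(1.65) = -8.89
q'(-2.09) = 10.81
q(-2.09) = -10.43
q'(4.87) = -27.89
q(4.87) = -69.86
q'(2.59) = -15.21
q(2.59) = -20.73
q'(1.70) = -10.26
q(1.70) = -9.39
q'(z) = -5.56*z - 0.81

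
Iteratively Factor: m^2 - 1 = (m - 1)*(m + 1)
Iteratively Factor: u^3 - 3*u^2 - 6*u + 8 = (u - 4)*(u^2 + u - 2) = (u - 4)*(u + 2)*(u - 1)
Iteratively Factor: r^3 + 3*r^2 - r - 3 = (r + 3)*(r^2 - 1) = (r - 1)*(r + 3)*(r + 1)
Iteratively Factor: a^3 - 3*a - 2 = (a - 2)*(a^2 + 2*a + 1) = (a - 2)*(a + 1)*(a + 1)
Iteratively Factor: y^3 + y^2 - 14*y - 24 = (y - 4)*(y^2 + 5*y + 6) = (y - 4)*(y + 2)*(y + 3)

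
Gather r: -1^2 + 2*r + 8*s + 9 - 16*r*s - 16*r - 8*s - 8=r*(-16*s - 14)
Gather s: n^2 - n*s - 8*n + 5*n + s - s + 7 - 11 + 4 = n^2 - n*s - 3*n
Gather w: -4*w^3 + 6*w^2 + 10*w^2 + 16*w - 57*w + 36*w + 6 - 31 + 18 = -4*w^3 + 16*w^2 - 5*w - 7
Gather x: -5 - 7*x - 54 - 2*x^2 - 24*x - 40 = -2*x^2 - 31*x - 99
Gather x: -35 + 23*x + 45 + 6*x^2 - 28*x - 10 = 6*x^2 - 5*x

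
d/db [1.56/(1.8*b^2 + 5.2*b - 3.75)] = (-5.616*b - 8.112)/(1.8*b^2 + 5.2*b - 3.75)^2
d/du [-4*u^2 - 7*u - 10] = -8*u - 7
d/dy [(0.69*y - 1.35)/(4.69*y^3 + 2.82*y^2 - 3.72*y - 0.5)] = (-6.4722*y^3 + 17.0487*y^2 + 7.614*y - 5.367)/(21.9961*y^6 + 26.4516*y^5 - 26.9412*y^4 - 25.6708*y^3 + 11.0184*y^2 + 3.72*y + 0.25)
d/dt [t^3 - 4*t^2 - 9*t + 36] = 3*t^2 - 8*t - 9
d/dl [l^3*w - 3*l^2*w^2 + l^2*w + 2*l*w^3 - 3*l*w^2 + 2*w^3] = w*(3*l^2 - 6*l*w + 2*l + 2*w^2 - 3*w)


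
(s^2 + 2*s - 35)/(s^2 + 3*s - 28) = (s - 5)/(s - 4)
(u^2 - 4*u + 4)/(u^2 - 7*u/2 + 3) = 2*(u - 2)/(2*u - 3)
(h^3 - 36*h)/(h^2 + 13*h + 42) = h*(h - 6)/(h + 7)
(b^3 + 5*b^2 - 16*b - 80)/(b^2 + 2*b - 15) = (b^2 - 16)/(b - 3)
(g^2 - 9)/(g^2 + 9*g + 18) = (g - 3)/(g + 6)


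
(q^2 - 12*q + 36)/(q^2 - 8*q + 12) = (q - 6)/(q - 2)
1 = 1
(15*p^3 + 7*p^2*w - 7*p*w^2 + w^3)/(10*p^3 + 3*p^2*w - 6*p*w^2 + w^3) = (3*p - w)/(2*p - w)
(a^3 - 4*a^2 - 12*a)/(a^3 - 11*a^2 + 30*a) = (a + 2)/(a - 5)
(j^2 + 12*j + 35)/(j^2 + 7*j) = (j + 5)/j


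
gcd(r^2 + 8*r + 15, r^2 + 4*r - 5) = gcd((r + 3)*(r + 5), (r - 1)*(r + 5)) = r + 5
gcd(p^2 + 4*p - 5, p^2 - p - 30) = p + 5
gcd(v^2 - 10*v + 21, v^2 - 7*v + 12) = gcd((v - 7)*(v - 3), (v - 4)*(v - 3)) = v - 3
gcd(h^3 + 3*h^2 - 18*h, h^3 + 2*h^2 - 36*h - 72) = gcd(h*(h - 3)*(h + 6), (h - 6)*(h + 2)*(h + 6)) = h + 6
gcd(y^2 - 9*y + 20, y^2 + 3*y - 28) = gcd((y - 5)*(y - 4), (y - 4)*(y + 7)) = y - 4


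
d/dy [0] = 0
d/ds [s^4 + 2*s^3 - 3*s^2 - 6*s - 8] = 4*s^3 + 6*s^2 - 6*s - 6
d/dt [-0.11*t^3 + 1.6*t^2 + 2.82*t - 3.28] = -0.33*t^2 + 3.2*t + 2.82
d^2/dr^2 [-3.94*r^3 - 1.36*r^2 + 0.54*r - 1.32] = -23.64*r - 2.72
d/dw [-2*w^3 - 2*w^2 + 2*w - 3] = -6*w^2 - 4*w + 2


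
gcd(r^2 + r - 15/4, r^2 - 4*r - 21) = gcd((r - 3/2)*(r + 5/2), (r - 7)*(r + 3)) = 1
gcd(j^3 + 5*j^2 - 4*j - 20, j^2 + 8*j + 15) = j + 5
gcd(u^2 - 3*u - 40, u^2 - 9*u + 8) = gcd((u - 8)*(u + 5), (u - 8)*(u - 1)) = u - 8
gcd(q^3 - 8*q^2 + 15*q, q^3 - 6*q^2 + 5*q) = q^2 - 5*q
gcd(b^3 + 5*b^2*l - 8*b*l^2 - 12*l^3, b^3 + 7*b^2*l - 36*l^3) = b^2 + 4*b*l - 12*l^2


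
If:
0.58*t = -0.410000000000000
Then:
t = -0.71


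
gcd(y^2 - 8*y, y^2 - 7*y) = y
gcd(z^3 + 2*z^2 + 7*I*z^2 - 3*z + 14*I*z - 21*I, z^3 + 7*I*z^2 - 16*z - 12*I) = 1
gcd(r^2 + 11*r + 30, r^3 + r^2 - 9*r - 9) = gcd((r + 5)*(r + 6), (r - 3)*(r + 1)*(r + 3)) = 1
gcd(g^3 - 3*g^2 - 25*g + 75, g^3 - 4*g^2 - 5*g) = g - 5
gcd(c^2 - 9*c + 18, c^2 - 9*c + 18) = c^2 - 9*c + 18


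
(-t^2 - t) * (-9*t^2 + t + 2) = 9*t^4 + 8*t^3 - 3*t^2 - 2*t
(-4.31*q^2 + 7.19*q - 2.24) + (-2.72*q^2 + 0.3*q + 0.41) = -7.03*q^2 + 7.49*q - 1.83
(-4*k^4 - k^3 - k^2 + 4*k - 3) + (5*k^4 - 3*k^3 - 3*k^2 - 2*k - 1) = k^4 - 4*k^3 - 4*k^2 + 2*k - 4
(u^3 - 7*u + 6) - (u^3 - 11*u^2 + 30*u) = 11*u^2 - 37*u + 6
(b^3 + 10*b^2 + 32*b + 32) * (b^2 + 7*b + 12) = b^5 + 17*b^4 + 114*b^3 + 376*b^2 + 608*b + 384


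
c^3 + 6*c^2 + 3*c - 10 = (c - 1)*(c + 2)*(c + 5)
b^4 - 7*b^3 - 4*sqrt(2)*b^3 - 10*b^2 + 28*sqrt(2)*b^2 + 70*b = b*(b - 7)*(b - 5*sqrt(2))*(b + sqrt(2))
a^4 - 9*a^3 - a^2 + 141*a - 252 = (a - 7)*(a - 3)^2*(a + 4)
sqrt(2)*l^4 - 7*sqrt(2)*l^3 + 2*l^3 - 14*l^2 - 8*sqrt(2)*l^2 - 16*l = l*(l - 8)*(l + sqrt(2))*(sqrt(2)*l + sqrt(2))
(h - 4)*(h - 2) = h^2 - 6*h + 8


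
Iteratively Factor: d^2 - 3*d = (d)*(d - 3)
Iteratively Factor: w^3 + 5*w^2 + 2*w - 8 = (w + 2)*(w^2 + 3*w - 4) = (w + 2)*(w + 4)*(w - 1)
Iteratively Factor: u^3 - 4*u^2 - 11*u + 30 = (u + 3)*(u^2 - 7*u + 10) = (u - 5)*(u + 3)*(u - 2)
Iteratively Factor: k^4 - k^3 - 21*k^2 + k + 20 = (k + 1)*(k^3 - 2*k^2 - 19*k + 20) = (k - 5)*(k + 1)*(k^2 + 3*k - 4) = (k - 5)*(k + 1)*(k + 4)*(k - 1)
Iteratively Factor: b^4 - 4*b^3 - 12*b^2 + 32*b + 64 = (b - 4)*(b^3 - 12*b - 16) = (b - 4)^2*(b^2 + 4*b + 4) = (b - 4)^2*(b + 2)*(b + 2)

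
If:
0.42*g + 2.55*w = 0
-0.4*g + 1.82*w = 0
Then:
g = 0.00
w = 0.00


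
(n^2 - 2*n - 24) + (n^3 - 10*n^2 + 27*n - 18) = n^3 - 9*n^2 + 25*n - 42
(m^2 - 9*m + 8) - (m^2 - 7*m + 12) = -2*m - 4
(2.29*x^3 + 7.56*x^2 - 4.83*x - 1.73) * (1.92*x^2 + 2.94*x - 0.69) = 4.3968*x^5 + 21.2478*x^4 + 11.3727*x^3 - 22.7382*x^2 - 1.7535*x + 1.1937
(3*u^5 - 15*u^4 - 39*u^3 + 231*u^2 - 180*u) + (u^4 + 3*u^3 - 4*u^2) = 3*u^5 - 14*u^4 - 36*u^3 + 227*u^2 - 180*u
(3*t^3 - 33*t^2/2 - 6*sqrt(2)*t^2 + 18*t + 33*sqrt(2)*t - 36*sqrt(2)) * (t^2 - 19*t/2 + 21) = 3*t^5 - 45*t^4 - 6*sqrt(2)*t^4 + 90*sqrt(2)*t^3 + 951*t^3/4 - 951*sqrt(2)*t^2/2 - 1035*t^2/2 + 378*t + 1035*sqrt(2)*t - 756*sqrt(2)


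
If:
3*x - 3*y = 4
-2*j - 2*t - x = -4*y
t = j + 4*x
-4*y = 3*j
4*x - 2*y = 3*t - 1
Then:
No Solution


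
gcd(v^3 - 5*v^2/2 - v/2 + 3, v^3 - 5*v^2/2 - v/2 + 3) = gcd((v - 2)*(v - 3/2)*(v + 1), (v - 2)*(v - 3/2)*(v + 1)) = v^3 - 5*v^2/2 - v/2 + 3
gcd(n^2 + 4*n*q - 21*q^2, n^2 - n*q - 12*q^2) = 1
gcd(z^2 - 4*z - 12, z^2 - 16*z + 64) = 1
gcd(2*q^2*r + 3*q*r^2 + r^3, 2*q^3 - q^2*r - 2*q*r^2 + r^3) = q + r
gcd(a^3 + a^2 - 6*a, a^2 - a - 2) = a - 2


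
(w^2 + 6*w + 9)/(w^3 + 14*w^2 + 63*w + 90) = (w + 3)/(w^2 + 11*w + 30)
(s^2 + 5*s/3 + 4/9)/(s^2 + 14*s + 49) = (9*s^2 + 15*s + 4)/(9*(s^2 + 14*s + 49))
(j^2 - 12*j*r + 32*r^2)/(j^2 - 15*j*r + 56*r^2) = (-j + 4*r)/(-j + 7*r)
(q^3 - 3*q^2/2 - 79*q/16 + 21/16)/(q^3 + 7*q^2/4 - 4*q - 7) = (4*q^2 - 13*q + 3)/(4*(q^2 - 4))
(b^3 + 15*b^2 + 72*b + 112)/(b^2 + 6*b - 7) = (b^2 + 8*b + 16)/(b - 1)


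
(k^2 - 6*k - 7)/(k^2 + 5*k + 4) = (k - 7)/(k + 4)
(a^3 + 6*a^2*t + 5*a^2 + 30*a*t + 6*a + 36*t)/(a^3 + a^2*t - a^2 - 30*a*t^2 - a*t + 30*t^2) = (-a^2 - 5*a - 6)/(-a^2 + 5*a*t + a - 5*t)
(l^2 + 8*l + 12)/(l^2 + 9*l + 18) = (l + 2)/(l + 3)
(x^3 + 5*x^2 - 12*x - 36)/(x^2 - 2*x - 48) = (x^2 - x - 6)/(x - 8)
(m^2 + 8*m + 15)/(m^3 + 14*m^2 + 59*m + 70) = (m + 3)/(m^2 + 9*m + 14)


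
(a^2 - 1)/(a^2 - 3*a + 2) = (a + 1)/(a - 2)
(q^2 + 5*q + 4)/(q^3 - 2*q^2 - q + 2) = (q + 4)/(q^2 - 3*q + 2)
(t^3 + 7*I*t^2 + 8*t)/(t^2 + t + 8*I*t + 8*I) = t*(t - I)/(t + 1)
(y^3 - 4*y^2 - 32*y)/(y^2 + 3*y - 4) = y*(y - 8)/(y - 1)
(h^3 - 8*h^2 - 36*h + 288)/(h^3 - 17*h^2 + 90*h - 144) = (h + 6)/(h - 3)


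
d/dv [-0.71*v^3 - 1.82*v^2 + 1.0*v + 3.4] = -2.13*v^2 - 3.64*v + 1.0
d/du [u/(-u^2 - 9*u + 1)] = (u^2 + 1)/(u^4 + 18*u^3 + 79*u^2 - 18*u + 1)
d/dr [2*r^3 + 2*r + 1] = 6*r^2 + 2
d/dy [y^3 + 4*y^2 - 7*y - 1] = 3*y^2 + 8*y - 7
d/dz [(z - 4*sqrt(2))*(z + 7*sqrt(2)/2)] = 2*z - sqrt(2)/2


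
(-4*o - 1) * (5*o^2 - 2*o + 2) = -20*o^3 + 3*o^2 - 6*o - 2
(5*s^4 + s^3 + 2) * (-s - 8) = -5*s^5 - 41*s^4 - 8*s^3 - 2*s - 16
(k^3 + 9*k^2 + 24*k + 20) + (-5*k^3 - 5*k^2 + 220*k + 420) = -4*k^3 + 4*k^2 + 244*k + 440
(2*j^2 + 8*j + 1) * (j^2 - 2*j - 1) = 2*j^4 + 4*j^3 - 17*j^2 - 10*j - 1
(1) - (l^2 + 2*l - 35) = -l^2 - 2*l + 36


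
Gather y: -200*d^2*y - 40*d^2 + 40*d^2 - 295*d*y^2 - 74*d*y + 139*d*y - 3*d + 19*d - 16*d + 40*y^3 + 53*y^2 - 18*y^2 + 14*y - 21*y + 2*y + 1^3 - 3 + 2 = 40*y^3 + y^2*(35 - 295*d) + y*(-200*d^2 + 65*d - 5)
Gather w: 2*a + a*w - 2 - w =2*a + w*(a - 1) - 2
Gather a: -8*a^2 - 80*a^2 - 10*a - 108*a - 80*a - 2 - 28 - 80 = -88*a^2 - 198*a - 110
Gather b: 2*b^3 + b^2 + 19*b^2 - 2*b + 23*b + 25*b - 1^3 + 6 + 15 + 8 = 2*b^3 + 20*b^2 + 46*b + 28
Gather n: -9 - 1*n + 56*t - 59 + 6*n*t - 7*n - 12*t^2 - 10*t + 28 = n*(6*t - 8) - 12*t^2 + 46*t - 40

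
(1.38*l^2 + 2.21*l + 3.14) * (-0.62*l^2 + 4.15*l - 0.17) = -0.8556*l^4 + 4.3568*l^3 + 6.9901*l^2 + 12.6553*l - 0.5338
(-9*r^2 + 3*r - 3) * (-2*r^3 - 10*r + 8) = 18*r^5 - 6*r^4 + 96*r^3 - 102*r^2 + 54*r - 24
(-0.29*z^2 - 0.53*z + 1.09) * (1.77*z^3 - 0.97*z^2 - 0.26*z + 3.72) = -0.5133*z^5 - 0.6568*z^4 + 2.5188*z^3 - 1.9983*z^2 - 2.255*z + 4.0548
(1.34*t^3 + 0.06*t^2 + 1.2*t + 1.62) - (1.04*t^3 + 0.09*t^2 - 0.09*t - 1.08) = 0.3*t^3 - 0.03*t^2 + 1.29*t + 2.7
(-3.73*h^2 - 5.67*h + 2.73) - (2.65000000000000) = -3.73*h^2 - 5.67*h + 0.0800000000000001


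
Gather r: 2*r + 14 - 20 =2*r - 6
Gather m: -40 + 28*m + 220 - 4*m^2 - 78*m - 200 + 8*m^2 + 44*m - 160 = 4*m^2 - 6*m - 180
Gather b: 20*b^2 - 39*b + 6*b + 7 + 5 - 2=20*b^2 - 33*b + 10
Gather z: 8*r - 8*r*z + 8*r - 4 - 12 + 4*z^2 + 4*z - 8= 16*r + 4*z^2 + z*(4 - 8*r) - 24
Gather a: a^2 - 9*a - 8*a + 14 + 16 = a^2 - 17*a + 30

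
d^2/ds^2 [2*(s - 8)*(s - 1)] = 4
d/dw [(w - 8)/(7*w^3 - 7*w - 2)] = (7*w^3 - 7*w - 7*(w - 8)*(3*w^2 - 1) - 2)/(-7*w^3 + 7*w + 2)^2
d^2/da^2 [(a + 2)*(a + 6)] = 2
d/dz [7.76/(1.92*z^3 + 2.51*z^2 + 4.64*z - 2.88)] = (-44.6976*z^2 - 38.9552*z - 36.0064)/(1.92*z^3 + 2.51*z^2 + 4.64*z - 2.88)^2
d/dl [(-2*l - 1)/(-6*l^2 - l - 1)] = (12*l^2 + 2*l - (2*l + 1)*(12*l + 1) + 2)/(6*l^2 + l + 1)^2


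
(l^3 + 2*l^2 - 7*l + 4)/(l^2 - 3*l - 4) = (-l^3 - 2*l^2 + 7*l - 4)/(-l^2 + 3*l + 4)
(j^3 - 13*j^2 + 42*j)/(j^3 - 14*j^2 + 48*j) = (j - 7)/(j - 8)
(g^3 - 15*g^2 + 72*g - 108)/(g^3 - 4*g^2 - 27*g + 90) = (g - 6)/(g + 5)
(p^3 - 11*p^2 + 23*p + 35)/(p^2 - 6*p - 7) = p - 5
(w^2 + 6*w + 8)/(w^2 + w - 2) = (w + 4)/(w - 1)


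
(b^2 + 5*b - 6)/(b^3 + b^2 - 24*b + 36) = (b - 1)/(b^2 - 5*b + 6)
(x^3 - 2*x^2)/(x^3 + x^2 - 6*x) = x/(x + 3)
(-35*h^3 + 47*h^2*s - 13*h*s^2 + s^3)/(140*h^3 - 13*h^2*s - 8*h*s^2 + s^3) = (-h + s)/(4*h + s)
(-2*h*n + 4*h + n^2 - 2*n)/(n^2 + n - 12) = (-2*h*n + 4*h + n^2 - 2*n)/(n^2 + n - 12)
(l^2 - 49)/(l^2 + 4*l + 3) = (l^2 - 49)/(l^2 + 4*l + 3)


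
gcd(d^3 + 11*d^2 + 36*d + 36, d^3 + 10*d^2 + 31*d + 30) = d^2 + 5*d + 6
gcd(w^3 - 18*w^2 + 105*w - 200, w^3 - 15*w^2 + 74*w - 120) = w - 5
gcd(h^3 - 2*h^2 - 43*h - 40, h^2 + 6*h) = 1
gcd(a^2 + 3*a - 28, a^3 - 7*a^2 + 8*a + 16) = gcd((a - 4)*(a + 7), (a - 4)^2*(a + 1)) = a - 4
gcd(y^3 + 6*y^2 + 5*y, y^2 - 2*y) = y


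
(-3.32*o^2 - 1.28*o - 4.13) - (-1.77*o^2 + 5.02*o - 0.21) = -1.55*o^2 - 6.3*o - 3.92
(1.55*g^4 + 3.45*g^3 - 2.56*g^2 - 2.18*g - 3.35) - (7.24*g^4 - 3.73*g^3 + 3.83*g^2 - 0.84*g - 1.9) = -5.69*g^4 + 7.18*g^3 - 6.39*g^2 - 1.34*g - 1.45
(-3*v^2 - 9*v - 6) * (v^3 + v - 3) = -3*v^5 - 9*v^4 - 9*v^3 + 21*v + 18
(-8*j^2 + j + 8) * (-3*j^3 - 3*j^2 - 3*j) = 24*j^5 + 21*j^4 - 3*j^3 - 27*j^2 - 24*j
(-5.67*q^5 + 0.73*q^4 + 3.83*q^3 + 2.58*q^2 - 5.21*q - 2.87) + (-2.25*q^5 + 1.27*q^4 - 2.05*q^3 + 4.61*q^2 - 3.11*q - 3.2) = -7.92*q^5 + 2.0*q^4 + 1.78*q^3 + 7.19*q^2 - 8.32*q - 6.07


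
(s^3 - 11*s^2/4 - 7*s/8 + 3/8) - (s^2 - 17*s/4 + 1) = s^3 - 15*s^2/4 + 27*s/8 - 5/8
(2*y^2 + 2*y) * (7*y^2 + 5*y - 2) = 14*y^4 + 24*y^3 + 6*y^2 - 4*y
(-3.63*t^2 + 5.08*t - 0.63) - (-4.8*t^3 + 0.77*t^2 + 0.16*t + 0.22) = 4.8*t^3 - 4.4*t^2 + 4.92*t - 0.85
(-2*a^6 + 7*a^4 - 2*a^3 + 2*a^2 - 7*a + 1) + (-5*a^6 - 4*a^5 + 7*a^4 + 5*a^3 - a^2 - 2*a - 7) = -7*a^6 - 4*a^5 + 14*a^4 + 3*a^3 + a^2 - 9*a - 6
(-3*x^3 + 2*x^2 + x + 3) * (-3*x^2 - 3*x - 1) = 9*x^5 + 3*x^4 - 6*x^3 - 14*x^2 - 10*x - 3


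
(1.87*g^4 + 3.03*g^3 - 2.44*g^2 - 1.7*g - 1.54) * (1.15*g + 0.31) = 2.1505*g^5 + 4.0642*g^4 - 1.8667*g^3 - 2.7114*g^2 - 2.298*g - 0.4774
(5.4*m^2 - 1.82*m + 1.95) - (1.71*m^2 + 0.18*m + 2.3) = 3.69*m^2 - 2.0*m - 0.35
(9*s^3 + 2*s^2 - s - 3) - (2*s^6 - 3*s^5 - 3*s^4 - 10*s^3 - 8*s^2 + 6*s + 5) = -2*s^6 + 3*s^5 + 3*s^4 + 19*s^3 + 10*s^2 - 7*s - 8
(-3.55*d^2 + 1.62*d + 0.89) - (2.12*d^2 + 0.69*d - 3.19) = -5.67*d^2 + 0.93*d + 4.08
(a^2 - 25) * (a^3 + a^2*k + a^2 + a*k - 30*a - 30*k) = a^5 + a^4*k + a^4 + a^3*k - 55*a^3 - 55*a^2*k - 25*a^2 - 25*a*k + 750*a + 750*k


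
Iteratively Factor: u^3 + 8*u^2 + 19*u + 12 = (u + 3)*(u^2 + 5*u + 4) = (u + 3)*(u + 4)*(u + 1)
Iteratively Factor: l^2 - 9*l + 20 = (l - 4)*(l - 5)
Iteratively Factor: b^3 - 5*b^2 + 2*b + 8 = (b - 4)*(b^2 - b - 2) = (b - 4)*(b - 2)*(b + 1)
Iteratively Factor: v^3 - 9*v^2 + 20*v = (v)*(v^2 - 9*v + 20) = v*(v - 4)*(v - 5)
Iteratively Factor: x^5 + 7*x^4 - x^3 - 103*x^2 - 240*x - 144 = (x + 3)*(x^4 + 4*x^3 - 13*x^2 - 64*x - 48) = (x + 3)*(x + 4)*(x^3 - 13*x - 12) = (x + 1)*(x + 3)*(x + 4)*(x^2 - x - 12) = (x + 1)*(x + 3)^2*(x + 4)*(x - 4)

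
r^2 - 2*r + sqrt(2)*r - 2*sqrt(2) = (r - 2)*(r + sqrt(2))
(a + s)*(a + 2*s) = a^2 + 3*a*s + 2*s^2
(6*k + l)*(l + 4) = 6*k*l + 24*k + l^2 + 4*l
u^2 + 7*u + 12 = (u + 3)*(u + 4)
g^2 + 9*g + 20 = (g + 4)*(g + 5)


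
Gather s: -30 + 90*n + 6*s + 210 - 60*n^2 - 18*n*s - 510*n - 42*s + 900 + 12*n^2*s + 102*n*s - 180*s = -60*n^2 - 420*n + s*(12*n^2 + 84*n - 216) + 1080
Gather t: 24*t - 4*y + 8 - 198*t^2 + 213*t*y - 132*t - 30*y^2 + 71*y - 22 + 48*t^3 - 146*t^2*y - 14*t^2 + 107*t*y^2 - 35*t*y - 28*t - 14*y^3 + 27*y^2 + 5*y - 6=48*t^3 + t^2*(-146*y - 212) + t*(107*y^2 + 178*y - 136) - 14*y^3 - 3*y^2 + 72*y - 20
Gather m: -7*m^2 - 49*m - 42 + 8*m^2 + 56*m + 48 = m^2 + 7*m + 6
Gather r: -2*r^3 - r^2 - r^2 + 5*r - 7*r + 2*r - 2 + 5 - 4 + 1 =-2*r^3 - 2*r^2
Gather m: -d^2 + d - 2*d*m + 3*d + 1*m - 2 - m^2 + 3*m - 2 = -d^2 + 4*d - m^2 + m*(4 - 2*d) - 4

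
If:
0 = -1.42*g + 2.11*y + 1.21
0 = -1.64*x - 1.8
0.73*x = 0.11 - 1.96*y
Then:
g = 1.54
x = -1.10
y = 0.46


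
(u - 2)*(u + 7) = u^2 + 5*u - 14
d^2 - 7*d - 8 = (d - 8)*(d + 1)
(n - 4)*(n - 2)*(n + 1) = n^3 - 5*n^2 + 2*n + 8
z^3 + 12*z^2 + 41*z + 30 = (z + 1)*(z + 5)*(z + 6)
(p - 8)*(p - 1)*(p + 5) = p^3 - 4*p^2 - 37*p + 40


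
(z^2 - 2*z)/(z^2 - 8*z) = (z - 2)/(z - 8)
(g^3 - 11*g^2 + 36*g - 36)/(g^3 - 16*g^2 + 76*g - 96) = (g - 3)/(g - 8)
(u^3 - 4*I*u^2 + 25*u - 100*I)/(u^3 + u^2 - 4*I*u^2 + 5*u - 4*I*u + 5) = (u^2 + I*u + 20)/(u^2 + u*(1 + I) + I)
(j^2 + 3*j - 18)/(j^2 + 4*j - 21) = (j + 6)/(j + 7)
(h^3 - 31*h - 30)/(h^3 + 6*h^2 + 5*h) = (h - 6)/h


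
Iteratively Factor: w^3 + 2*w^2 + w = (w + 1)*(w^2 + w) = (w + 1)^2*(w)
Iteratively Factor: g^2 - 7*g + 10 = (g - 5)*(g - 2)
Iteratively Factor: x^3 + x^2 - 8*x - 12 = (x + 2)*(x^2 - x - 6) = (x + 2)^2*(x - 3)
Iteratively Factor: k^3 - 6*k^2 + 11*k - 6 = (k - 1)*(k^2 - 5*k + 6) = (k - 3)*(k - 1)*(k - 2)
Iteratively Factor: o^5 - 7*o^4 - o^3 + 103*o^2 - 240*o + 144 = (o + 4)*(o^4 - 11*o^3 + 43*o^2 - 69*o + 36) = (o - 4)*(o + 4)*(o^3 - 7*o^2 + 15*o - 9) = (o - 4)*(o - 3)*(o + 4)*(o^2 - 4*o + 3) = (o - 4)*(o - 3)*(o - 1)*(o + 4)*(o - 3)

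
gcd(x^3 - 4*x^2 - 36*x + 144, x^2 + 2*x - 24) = x^2 + 2*x - 24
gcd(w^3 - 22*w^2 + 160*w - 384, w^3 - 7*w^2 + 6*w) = w - 6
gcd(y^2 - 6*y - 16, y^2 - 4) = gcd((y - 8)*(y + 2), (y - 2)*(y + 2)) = y + 2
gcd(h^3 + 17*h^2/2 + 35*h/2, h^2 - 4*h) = h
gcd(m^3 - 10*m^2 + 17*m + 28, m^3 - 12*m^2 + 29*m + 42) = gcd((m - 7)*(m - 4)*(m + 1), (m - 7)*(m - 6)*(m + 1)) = m^2 - 6*m - 7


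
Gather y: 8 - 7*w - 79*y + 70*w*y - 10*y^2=-7*w - 10*y^2 + y*(70*w - 79) + 8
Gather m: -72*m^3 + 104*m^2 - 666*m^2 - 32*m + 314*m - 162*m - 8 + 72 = -72*m^3 - 562*m^2 + 120*m + 64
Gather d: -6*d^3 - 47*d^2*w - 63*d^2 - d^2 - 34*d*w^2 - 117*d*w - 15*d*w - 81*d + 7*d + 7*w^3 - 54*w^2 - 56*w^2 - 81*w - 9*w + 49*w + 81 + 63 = -6*d^3 + d^2*(-47*w - 64) + d*(-34*w^2 - 132*w - 74) + 7*w^3 - 110*w^2 - 41*w + 144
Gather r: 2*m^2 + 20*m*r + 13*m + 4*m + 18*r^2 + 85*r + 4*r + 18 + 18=2*m^2 + 17*m + 18*r^2 + r*(20*m + 89) + 36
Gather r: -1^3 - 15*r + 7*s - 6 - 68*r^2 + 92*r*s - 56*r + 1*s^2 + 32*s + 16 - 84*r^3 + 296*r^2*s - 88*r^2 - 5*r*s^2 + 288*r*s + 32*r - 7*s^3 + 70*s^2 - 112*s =-84*r^3 + r^2*(296*s - 156) + r*(-5*s^2 + 380*s - 39) - 7*s^3 + 71*s^2 - 73*s + 9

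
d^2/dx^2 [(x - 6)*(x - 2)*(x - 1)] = 6*x - 18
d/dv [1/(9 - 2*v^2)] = 4*v/(2*v^2 - 9)^2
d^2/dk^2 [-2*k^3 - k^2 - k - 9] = -12*k - 2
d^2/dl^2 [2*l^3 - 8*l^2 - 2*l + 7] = 12*l - 16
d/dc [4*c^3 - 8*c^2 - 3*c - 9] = 12*c^2 - 16*c - 3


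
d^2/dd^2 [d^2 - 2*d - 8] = 2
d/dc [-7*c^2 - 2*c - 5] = -14*c - 2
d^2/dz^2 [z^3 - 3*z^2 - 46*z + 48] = 6*z - 6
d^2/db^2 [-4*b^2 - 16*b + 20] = -8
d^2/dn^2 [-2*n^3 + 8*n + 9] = -12*n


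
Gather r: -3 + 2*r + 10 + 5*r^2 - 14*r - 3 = 5*r^2 - 12*r + 4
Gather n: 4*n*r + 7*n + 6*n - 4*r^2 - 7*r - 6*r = n*(4*r + 13) - 4*r^2 - 13*r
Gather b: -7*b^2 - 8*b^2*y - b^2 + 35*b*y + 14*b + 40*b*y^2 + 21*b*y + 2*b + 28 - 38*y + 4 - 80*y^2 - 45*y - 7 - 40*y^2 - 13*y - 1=b^2*(-8*y - 8) + b*(40*y^2 + 56*y + 16) - 120*y^2 - 96*y + 24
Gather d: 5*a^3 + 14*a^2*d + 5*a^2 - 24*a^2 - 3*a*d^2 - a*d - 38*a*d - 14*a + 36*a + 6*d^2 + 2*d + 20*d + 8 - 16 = 5*a^3 - 19*a^2 + 22*a + d^2*(6 - 3*a) + d*(14*a^2 - 39*a + 22) - 8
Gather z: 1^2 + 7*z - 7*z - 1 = 0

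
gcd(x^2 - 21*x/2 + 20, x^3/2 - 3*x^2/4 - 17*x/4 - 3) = 1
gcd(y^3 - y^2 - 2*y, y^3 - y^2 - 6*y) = y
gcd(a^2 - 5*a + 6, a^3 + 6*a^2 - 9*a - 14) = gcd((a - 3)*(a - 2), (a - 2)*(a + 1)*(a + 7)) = a - 2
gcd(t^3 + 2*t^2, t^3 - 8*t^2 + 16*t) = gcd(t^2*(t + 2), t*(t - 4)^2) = t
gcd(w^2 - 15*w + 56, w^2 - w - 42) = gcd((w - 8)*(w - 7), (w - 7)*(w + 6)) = w - 7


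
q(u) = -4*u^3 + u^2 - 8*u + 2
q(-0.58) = 7.76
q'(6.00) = -428.00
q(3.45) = -177.95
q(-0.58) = 7.76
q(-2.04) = 56.44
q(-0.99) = 14.78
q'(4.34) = -225.35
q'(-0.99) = -21.74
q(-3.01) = 144.22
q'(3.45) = -143.93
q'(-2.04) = -62.02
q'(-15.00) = -2738.00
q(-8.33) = 2450.07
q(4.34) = -340.87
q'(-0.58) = -13.20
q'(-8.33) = -857.33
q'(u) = -12*u^2 + 2*u - 8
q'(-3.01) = -122.74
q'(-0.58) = -13.20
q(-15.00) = 13847.00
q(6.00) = -874.00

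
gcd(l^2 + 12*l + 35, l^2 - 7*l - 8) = 1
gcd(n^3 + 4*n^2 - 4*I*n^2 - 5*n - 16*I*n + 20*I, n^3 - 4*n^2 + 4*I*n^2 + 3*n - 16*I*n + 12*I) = n - 1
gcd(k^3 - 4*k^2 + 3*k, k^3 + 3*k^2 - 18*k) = k^2 - 3*k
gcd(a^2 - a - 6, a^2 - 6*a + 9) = a - 3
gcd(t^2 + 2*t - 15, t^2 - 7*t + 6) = 1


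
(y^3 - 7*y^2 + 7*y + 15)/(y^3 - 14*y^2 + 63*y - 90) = (y + 1)/(y - 6)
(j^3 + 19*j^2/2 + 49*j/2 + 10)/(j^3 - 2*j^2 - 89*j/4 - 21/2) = 2*(j^2 + 9*j + 20)/(2*j^2 - 5*j - 42)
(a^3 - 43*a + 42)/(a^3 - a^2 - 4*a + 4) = (a^2 + a - 42)/(a^2 - 4)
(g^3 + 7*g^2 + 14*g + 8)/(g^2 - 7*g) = (g^3 + 7*g^2 + 14*g + 8)/(g*(g - 7))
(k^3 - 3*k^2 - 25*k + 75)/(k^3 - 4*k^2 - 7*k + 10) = (k^2 + 2*k - 15)/(k^2 + k - 2)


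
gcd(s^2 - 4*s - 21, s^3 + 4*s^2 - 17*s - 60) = s + 3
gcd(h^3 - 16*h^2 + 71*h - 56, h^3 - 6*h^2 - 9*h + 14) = h^2 - 8*h + 7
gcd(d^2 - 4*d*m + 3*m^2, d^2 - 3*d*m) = d - 3*m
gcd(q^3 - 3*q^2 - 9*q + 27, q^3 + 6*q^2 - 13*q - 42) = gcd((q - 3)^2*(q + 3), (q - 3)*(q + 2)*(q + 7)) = q - 3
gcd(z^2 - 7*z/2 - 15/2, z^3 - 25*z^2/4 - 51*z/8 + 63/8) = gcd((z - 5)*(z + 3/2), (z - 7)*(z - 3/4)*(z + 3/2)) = z + 3/2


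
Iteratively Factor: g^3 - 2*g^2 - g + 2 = (g - 2)*(g^2 - 1) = (g - 2)*(g + 1)*(g - 1)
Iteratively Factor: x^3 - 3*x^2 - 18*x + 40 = (x - 5)*(x^2 + 2*x - 8) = (x - 5)*(x - 2)*(x + 4)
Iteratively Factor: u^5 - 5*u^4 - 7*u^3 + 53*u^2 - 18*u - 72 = (u - 4)*(u^4 - u^3 - 11*u^2 + 9*u + 18) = (u - 4)*(u + 1)*(u^3 - 2*u^2 - 9*u + 18) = (u - 4)*(u + 1)*(u + 3)*(u^2 - 5*u + 6) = (u - 4)*(u - 3)*(u + 1)*(u + 3)*(u - 2)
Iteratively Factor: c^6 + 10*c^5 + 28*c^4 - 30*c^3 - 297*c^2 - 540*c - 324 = (c + 2)*(c^5 + 8*c^4 + 12*c^3 - 54*c^2 - 189*c - 162) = (c + 2)*(c + 3)*(c^4 + 5*c^3 - 3*c^2 - 45*c - 54) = (c - 3)*(c + 2)*(c + 3)*(c^3 + 8*c^2 + 21*c + 18) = (c - 3)*(c + 2)^2*(c + 3)*(c^2 + 6*c + 9) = (c - 3)*(c + 2)^2*(c + 3)^2*(c + 3)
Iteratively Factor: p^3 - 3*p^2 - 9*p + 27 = (p - 3)*(p^2 - 9) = (p - 3)^2*(p + 3)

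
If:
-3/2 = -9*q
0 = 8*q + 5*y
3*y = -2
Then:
No Solution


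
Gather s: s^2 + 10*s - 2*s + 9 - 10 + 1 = s^2 + 8*s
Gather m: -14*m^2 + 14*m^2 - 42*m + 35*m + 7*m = 0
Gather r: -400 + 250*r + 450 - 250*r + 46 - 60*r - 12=84 - 60*r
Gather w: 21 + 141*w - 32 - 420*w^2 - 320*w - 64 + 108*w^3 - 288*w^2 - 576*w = 108*w^3 - 708*w^2 - 755*w - 75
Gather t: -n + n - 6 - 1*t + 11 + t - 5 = 0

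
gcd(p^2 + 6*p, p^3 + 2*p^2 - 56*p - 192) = p + 6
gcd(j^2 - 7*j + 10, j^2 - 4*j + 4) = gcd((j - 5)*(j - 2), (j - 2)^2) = j - 2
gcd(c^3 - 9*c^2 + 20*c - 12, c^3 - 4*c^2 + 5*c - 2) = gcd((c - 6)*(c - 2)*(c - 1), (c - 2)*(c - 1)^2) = c^2 - 3*c + 2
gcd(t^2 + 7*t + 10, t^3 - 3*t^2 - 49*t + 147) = 1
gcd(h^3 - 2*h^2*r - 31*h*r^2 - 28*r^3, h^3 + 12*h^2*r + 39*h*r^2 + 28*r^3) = h^2 + 5*h*r + 4*r^2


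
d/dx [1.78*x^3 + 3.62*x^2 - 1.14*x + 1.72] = 5.34*x^2 + 7.24*x - 1.14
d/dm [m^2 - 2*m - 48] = 2*m - 2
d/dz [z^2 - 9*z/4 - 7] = 2*z - 9/4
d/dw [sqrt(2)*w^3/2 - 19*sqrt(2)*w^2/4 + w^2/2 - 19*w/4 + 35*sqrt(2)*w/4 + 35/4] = 3*sqrt(2)*w^2/2 - 19*sqrt(2)*w/2 + w - 19/4 + 35*sqrt(2)/4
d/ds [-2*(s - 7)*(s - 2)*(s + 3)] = -6*s^2 + 24*s + 26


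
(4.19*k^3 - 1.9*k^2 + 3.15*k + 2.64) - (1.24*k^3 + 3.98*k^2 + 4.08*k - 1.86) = 2.95*k^3 - 5.88*k^2 - 0.93*k + 4.5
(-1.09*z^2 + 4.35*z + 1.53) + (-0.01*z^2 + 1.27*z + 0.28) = -1.1*z^2 + 5.62*z + 1.81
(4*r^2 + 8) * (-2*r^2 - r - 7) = -8*r^4 - 4*r^3 - 44*r^2 - 8*r - 56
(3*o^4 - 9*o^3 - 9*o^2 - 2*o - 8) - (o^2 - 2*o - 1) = 3*o^4 - 9*o^3 - 10*o^2 - 7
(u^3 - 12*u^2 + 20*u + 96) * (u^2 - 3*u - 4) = u^5 - 15*u^4 + 52*u^3 + 84*u^2 - 368*u - 384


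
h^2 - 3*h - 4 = (h - 4)*(h + 1)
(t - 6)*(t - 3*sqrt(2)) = t^2 - 6*t - 3*sqrt(2)*t + 18*sqrt(2)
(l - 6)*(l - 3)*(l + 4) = l^3 - 5*l^2 - 18*l + 72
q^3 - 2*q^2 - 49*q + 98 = (q - 7)*(q - 2)*(q + 7)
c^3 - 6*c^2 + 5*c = c*(c - 5)*(c - 1)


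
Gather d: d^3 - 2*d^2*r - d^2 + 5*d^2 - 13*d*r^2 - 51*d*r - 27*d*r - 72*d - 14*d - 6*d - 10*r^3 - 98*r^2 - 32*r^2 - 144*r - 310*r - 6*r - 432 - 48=d^3 + d^2*(4 - 2*r) + d*(-13*r^2 - 78*r - 92) - 10*r^3 - 130*r^2 - 460*r - 480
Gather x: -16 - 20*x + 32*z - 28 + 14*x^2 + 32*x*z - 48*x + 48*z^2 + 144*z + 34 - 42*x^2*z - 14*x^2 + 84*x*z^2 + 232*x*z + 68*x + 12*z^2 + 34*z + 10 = -42*x^2*z + x*(84*z^2 + 264*z) + 60*z^2 + 210*z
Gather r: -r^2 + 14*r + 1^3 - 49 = -r^2 + 14*r - 48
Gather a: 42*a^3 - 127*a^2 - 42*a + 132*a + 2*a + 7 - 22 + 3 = 42*a^3 - 127*a^2 + 92*a - 12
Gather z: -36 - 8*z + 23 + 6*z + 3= -2*z - 10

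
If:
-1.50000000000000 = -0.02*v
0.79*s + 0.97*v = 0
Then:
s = -92.09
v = 75.00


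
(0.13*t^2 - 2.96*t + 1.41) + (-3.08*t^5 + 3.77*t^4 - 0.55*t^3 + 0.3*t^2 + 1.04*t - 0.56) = -3.08*t^5 + 3.77*t^4 - 0.55*t^3 + 0.43*t^2 - 1.92*t + 0.85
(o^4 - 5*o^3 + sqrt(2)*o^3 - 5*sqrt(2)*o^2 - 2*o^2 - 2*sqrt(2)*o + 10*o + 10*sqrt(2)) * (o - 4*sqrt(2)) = o^5 - 5*o^4 - 3*sqrt(2)*o^4 - 10*o^3 + 15*sqrt(2)*o^3 + 6*sqrt(2)*o^2 + 50*o^2 - 30*sqrt(2)*o + 16*o - 80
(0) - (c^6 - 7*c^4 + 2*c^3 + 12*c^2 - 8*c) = -c^6 + 7*c^4 - 2*c^3 - 12*c^2 + 8*c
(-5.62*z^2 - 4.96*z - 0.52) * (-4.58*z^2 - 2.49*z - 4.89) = 25.7396*z^4 + 36.7106*z^3 + 42.2138*z^2 + 25.5492*z + 2.5428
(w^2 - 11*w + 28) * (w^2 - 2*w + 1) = w^4 - 13*w^3 + 51*w^2 - 67*w + 28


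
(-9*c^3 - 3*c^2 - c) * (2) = -18*c^3 - 6*c^2 - 2*c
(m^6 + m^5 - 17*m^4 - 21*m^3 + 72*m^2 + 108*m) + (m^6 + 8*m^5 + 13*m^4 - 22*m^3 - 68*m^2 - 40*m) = 2*m^6 + 9*m^5 - 4*m^4 - 43*m^3 + 4*m^2 + 68*m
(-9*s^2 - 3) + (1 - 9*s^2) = -18*s^2 - 2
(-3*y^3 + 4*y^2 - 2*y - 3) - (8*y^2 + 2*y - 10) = -3*y^3 - 4*y^2 - 4*y + 7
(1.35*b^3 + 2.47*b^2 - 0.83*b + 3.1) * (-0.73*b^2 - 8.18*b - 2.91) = -0.9855*b^5 - 12.8461*b^4 - 23.5272*b^3 - 2.6613*b^2 - 22.9427*b - 9.021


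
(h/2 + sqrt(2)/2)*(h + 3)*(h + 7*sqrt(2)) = h^3/2 + 3*h^2/2 + 4*sqrt(2)*h^2 + 7*h + 12*sqrt(2)*h + 21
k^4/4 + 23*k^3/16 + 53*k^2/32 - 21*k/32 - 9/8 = (k/4 + 1)*(k - 3/4)*(k + 1)*(k + 3/2)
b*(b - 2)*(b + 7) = b^3 + 5*b^2 - 14*b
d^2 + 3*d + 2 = (d + 1)*(d + 2)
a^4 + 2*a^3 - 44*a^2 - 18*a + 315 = (a - 5)*(a - 3)*(a + 3)*(a + 7)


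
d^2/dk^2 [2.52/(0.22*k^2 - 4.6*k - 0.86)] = (0.243936*k^2 - 5.10048*k - 2.52*(0.44*k - 4.6)*(0.88*k - 9.2) - 0.953568)/(-0.22*k^2 + 4.6*k + 0.86)^3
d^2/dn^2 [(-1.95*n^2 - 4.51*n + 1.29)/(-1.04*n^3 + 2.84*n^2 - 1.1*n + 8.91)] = (4.21824*n^6 + 29.268096*n^5 - 110.052384*n^4 + 388.551456*n^3 + 134.153784*n^2 - 732.27924*n + 460.182162)/(1.124864*n^9 - 9.215232*n^8 + 28.733952*n^7 - 71.311232*n^6 + 188.291136*n^5 - 287.060928*n^4 + 416.030912*n^3 - 708.729912*n^2 + 261.98073*n - 707.347971)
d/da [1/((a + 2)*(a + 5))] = (-2*a - 7)/(a^4 + 14*a^3 + 69*a^2 + 140*a + 100)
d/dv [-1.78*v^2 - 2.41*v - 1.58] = -3.56*v - 2.41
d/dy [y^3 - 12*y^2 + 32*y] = 3*y^2 - 24*y + 32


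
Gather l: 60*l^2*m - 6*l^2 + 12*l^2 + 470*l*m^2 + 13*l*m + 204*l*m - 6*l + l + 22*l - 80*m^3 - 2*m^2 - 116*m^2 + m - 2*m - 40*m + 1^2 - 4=l^2*(60*m + 6) + l*(470*m^2 + 217*m + 17) - 80*m^3 - 118*m^2 - 41*m - 3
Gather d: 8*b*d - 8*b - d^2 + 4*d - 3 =-8*b - d^2 + d*(8*b + 4) - 3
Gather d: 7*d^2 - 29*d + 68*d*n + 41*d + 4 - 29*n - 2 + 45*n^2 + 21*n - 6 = 7*d^2 + d*(68*n + 12) + 45*n^2 - 8*n - 4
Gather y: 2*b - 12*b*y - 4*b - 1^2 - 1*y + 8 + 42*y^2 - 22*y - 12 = -2*b + 42*y^2 + y*(-12*b - 23) - 5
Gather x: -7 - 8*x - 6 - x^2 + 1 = -x^2 - 8*x - 12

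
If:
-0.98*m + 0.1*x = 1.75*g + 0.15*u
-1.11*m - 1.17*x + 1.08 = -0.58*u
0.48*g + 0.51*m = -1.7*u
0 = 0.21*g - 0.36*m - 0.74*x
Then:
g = -1.49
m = 2.54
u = -0.34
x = -1.66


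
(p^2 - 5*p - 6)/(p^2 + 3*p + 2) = (p - 6)/(p + 2)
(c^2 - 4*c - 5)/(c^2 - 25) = (c + 1)/(c + 5)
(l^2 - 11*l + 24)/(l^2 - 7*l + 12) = (l - 8)/(l - 4)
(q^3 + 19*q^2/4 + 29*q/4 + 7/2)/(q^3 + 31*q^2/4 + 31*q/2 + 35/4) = (q + 2)/(q + 5)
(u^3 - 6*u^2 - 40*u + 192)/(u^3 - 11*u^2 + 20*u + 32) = (u + 6)/(u + 1)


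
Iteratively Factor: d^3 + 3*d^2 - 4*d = (d)*(d^2 + 3*d - 4) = d*(d - 1)*(d + 4)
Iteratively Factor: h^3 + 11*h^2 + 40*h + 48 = (h + 4)*(h^2 + 7*h + 12) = (h + 4)^2*(h + 3)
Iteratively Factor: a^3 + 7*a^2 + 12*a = (a)*(a^2 + 7*a + 12) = a*(a + 3)*(a + 4)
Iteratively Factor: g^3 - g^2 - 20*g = (g - 5)*(g^2 + 4*g) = g*(g - 5)*(g + 4)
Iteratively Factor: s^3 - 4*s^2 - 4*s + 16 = (s + 2)*(s^2 - 6*s + 8) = (s - 2)*(s + 2)*(s - 4)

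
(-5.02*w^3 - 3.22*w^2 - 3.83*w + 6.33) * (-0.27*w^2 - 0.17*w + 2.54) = 1.3554*w^5 + 1.7228*w^4 - 11.1693*w^3 - 9.2368*w^2 - 10.8043*w + 16.0782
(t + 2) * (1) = t + 2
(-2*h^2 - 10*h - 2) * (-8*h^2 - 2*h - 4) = 16*h^4 + 84*h^3 + 44*h^2 + 44*h + 8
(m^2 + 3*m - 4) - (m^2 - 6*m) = 9*m - 4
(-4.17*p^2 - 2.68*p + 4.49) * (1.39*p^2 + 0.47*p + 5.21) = -5.7963*p^4 - 5.6851*p^3 - 16.7442*p^2 - 11.8525*p + 23.3929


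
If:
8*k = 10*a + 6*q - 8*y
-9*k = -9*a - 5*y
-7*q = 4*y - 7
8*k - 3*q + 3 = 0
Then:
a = -291/1097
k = -81/1097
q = 881/1097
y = 378/1097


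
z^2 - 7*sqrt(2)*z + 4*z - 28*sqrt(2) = (z + 4)*(z - 7*sqrt(2))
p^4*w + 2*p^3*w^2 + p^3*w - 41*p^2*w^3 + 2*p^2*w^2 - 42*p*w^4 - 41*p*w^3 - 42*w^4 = (p - 6*w)*(p + w)*(p + 7*w)*(p*w + w)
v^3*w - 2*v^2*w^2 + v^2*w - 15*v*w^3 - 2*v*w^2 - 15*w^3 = (v - 5*w)*(v + 3*w)*(v*w + w)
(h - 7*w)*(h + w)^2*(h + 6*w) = h^4 + h^3*w - 43*h^2*w^2 - 85*h*w^3 - 42*w^4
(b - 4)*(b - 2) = b^2 - 6*b + 8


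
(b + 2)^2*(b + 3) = b^3 + 7*b^2 + 16*b + 12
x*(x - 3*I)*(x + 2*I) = x^3 - I*x^2 + 6*x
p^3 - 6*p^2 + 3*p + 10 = (p - 5)*(p - 2)*(p + 1)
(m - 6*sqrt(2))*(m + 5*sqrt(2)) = m^2 - sqrt(2)*m - 60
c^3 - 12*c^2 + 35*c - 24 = (c - 8)*(c - 3)*(c - 1)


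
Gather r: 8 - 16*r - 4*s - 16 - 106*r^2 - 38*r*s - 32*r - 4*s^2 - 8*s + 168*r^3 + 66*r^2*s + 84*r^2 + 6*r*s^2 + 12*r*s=168*r^3 + r^2*(66*s - 22) + r*(6*s^2 - 26*s - 48) - 4*s^2 - 12*s - 8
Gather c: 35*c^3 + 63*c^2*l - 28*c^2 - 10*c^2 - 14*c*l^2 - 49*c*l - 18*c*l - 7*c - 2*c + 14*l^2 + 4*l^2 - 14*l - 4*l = 35*c^3 + c^2*(63*l - 38) + c*(-14*l^2 - 67*l - 9) + 18*l^2 - 18*l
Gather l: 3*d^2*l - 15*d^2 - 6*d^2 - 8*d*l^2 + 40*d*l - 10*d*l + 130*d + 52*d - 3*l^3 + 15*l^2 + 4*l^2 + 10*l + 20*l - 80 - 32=-21*d^2 + 182*d - 3*l^3 + l^2*(19 - 8*d) + l*(3*d^2 + 30*d + 30) - 112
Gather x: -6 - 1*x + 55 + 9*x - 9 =8*x + 40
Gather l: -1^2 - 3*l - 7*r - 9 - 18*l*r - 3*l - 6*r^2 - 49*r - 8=l*(-18*r - 6) - 6*r^2 - 56*r - 18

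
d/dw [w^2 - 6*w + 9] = 2*w - 6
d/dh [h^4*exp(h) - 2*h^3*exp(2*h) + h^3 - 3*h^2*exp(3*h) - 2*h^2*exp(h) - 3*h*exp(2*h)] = h^4*exp(h) - 4*h^3*exp(2*h) + 4*h^3*exp(h) - 9*h^2*exp(3*h) - 6*h^2*exp(2*h) - 2*h^2*exp(h) + 3*h^2 - 6*h*exp(3*h) - 6*h*exp(2*h) - 4*h*exp(h) - 3*exp(2*h)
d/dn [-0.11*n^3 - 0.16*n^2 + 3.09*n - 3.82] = -0.33*n^2 - 0.32*n + 3.09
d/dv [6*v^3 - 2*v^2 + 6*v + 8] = 18*v^2 - 4*v + 6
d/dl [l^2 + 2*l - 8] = 2*l + 2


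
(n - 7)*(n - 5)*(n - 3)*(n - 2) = n^4 - 17*n^3 + 101*n^2 - 247*n + 210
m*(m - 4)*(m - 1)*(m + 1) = m^4 - 4*m^3 - m^2 + 4*m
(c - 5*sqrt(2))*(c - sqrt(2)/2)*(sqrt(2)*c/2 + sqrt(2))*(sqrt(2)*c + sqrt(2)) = c^4 - 11*sqrt(2)*c^3/2 + 3*c^3 - 33*sqrt(2)*c^2/2 + 7*c^2 - 11*sqrt(2)*c + 15*c + 10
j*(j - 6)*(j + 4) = j^3 - 2*j^2 - 24*j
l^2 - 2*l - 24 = (l - 6)*(l + 4)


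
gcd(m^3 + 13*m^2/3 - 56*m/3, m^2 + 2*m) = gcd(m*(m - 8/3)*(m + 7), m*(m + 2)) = m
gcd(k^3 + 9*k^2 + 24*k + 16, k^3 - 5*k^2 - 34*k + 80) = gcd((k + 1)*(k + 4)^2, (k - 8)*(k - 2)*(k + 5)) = 1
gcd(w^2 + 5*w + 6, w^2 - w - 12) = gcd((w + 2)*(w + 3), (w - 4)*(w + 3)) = w + 3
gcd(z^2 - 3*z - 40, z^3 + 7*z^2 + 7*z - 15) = z + 5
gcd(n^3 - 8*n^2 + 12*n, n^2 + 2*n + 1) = 1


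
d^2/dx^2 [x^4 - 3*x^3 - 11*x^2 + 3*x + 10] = 12*x^2 - 18*x - 22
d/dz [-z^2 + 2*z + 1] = 2 - 2*z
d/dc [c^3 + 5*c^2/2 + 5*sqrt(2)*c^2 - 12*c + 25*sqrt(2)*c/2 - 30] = 3*c^2 + 5*c + 10*sqrt(2)*c - 12 + 25*sqrt(2)/2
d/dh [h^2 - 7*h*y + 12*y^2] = 2*h - 7*y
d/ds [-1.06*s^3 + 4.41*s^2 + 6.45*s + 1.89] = -3.18*s^2 + 8.82*s + 6.45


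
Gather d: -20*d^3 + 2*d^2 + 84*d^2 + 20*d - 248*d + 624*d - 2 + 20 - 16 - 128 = -20*d^3 + 86*d^2 + 396*d - 126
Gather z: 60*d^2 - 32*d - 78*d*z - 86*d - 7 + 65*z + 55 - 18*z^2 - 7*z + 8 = 60*d^2 - 118*d - 18*z^2 + z*(58 - 78*d) + 56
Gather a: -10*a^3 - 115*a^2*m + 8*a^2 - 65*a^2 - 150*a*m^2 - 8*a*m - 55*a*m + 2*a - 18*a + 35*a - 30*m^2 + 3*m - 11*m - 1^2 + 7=-10*a^3 + a^2*(-115*m - 57) + a*(-150*m^2 - 63*m + 19) - 30*m^2 - 8*m + 6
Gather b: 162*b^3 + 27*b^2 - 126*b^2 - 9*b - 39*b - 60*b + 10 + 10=162*b^3 - 99*b^2 - 108*b + 20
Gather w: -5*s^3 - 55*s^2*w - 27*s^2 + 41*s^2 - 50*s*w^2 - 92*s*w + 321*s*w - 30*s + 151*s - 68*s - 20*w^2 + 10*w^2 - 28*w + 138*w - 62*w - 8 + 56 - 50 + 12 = -5*s^3 + 14*s^2 + 53*s + w^2*(-50*s - 10) + w*(-55*s^2 + 229*s + 48) + 10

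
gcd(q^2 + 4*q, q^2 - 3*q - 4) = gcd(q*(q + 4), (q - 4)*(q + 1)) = 1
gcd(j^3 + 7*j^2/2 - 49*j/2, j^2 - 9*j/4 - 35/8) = j - 7/2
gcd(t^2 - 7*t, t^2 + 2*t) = t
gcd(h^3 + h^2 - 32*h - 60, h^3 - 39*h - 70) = h^2 + 7*h + 10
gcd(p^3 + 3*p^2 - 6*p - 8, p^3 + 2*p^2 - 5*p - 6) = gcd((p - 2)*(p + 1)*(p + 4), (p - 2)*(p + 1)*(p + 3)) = p^2 - p - 2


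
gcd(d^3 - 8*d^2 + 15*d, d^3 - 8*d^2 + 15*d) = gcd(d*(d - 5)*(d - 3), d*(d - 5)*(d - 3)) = d^3 - 8*d^2 + 15*d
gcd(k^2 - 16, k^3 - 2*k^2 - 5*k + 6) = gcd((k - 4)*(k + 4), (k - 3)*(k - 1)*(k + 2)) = 1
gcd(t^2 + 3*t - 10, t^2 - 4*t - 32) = 1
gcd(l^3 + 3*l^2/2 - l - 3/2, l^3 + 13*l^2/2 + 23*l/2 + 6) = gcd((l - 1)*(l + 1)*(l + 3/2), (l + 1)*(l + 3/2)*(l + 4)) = l^2 + 5*l/2 + 3/2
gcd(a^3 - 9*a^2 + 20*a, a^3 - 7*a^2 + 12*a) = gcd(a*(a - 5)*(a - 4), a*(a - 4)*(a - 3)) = a^2 - 4*a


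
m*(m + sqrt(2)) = m^2 + sqrt(2)*m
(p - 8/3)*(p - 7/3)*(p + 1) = p^3 - 4*p^2 + 11*p/9 + 56/9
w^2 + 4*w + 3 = (w + 1)*(w + 3)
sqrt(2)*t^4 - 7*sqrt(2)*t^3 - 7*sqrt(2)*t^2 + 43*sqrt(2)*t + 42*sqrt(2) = (t - 7)*(t - 3)*(t + 2)*(sqrt(2)*t + sqrt(2))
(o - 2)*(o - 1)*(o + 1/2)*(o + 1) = o^4 - 3*o^3/2 - 2*o^2 + 3*o/2 + 1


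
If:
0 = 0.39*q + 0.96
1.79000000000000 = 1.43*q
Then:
No Solution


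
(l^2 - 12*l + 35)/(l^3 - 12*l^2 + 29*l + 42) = (l - 5)/(l^2 - 5*l - 6)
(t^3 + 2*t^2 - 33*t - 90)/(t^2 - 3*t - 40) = (t^2 - 3*t - 18)/(t - 8)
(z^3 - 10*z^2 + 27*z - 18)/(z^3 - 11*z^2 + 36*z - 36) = (z - 1)/(z - 2)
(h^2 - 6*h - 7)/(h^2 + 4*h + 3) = (h - 7)/(h + 3)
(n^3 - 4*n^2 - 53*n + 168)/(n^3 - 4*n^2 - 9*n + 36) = (n^2 - n - 56)/(n^2 - n - 12)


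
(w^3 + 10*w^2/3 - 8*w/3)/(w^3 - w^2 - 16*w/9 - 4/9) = 3*w*(-3*w^2 - 10*w + 8)/(-9*w^3 + 9*w^2 + 16*w + 4)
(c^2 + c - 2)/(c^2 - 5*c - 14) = (c - 1)/(c - 7)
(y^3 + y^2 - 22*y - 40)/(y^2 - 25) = (y^2 + 6*y + 8)/(y + 5)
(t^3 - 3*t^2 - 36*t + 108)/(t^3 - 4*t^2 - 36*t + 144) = (t - 3)/(t - 4)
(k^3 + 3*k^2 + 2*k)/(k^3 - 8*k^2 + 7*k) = (k^2 + 3*k + 2)/(k^2 - 8*k + 7)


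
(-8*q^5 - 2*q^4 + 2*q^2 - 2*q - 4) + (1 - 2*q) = -8*q^5 - 2*q^4 + 2*q^2 - 4*q - 3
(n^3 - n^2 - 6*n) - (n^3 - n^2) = -6*n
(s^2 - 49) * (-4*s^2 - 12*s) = -4*s^4 - 12*s^3 + 196*s^2 + 588*s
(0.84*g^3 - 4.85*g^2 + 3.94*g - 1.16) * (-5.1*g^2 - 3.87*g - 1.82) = -4.284*g^5 + 21.4842*g^4 - 2.8533*g^3 - 0.504800000000001*g^2 - 2.6816*g + 2.1112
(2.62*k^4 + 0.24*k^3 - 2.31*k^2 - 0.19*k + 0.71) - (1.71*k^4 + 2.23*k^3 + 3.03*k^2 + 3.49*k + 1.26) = 0.91*k^4 - 1.99*k^3 - 5.34*k^2 - 3.68*k - 0.55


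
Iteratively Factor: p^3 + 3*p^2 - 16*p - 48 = (p + 4)*(p^2 - p - 12) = (p - 4)*(p + 4)*(p + 3)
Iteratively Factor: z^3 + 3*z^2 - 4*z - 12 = (z + 2)*(z^2 + z - 6) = (z - 2)*(z + 2)*(z + 3)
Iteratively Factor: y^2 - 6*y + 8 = (y - 2)*(y - 4)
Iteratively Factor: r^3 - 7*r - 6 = (r - 3)*(r^2 + 3*r + 2) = (r - 3)*(r + 1)*(r + 2)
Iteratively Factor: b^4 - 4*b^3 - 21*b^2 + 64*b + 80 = (b + 1)*(b^3 - 5*b^2 - 16*b + 80) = (b + 1)*(b + 4)*(b^2 - 9*b + 20) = (b - 4)*(b + 1)*(b + 4)*(b - 5)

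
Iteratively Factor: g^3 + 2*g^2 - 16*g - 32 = (g + 2)*(g^2 - 16) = (g + 2)*(g + 4)*(g - 4)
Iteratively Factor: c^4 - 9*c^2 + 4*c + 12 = (c - 2)*(c^3 + 2*c^2 - 5*c - 6) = (c - 2)*(c + 3)*(c^2 - c - 2) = (c - 2)^2*(c + 3)*(c + 1)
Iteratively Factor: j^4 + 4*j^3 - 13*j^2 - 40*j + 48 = (j - 1)*(j^3 + 5*j^2 - 8*j - 48) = (j - 1)*(j + 4)*(j^2 + j - 12) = (j - 3)*(j - 1)*(j + 4)*(j + 4)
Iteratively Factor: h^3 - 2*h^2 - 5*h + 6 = (h + 2)*(h^2 - 4*h + 3) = (h - 3)*(h + 2)*(h - 1)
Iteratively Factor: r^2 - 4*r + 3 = (r - 1)*(r - 3)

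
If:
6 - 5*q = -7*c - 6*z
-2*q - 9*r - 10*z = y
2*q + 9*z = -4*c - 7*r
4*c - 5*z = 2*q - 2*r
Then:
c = -373*z/26 - 54/13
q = -491*z/26 - 60/13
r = 160*z/13 + 48/13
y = -83*z - 24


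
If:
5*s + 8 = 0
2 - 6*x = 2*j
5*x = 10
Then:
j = -5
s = -8/5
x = 2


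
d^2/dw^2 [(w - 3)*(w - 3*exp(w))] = -3*w*exp(w) + 3*exp(w) + 2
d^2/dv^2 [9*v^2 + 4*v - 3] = 18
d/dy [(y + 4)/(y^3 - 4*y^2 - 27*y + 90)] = (y^3 - 4*y^2 - 27*y + (y + 4)*(-3*y^2 + 8*y + 27) + 90)/(y^3 - 4*y^2 - 27*y + 90)^2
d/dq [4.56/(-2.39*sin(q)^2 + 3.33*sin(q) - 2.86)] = (21.7968*sin(q) - 15.1848)*cos(q)/(2.39*sin(q)^2 - 3.33*sin(q) + 2.86)^2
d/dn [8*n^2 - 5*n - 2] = 16*n - 5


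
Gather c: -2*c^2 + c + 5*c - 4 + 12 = -2*c^2 + 6*c + 8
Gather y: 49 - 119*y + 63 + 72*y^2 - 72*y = 72*y^2 - 191*y + 112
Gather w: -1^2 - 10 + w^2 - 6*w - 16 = w^2 - 6*w - 27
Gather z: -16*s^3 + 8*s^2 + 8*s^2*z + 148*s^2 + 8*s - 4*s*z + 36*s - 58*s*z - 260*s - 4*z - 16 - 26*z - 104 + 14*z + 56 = -16*s^3 + 156*s^2 - 216*s + z*(8*s^2 - 62*s - 16) - 64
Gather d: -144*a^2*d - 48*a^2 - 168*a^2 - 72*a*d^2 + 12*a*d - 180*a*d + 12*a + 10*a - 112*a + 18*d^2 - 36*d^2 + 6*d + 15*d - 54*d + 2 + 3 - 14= -216*a^2 - 90*a + d^2*(-72*a - 18) + d*(-144*a^2 - 168*a - 33) - 9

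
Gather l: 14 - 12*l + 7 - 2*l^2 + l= -2*l^2 - 11*l + 21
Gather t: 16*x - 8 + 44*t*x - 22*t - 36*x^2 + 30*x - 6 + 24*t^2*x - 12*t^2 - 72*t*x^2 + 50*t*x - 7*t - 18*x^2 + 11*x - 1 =t^2*(24*x - 12) + t*(-72*x^2 + 94*x - 29) - 54*x^2 + 57*x - 15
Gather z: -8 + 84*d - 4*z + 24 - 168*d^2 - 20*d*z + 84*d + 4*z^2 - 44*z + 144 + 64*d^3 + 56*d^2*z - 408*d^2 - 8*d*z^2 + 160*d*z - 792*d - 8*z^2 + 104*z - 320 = 64*d^3 - 576*d^2 - 624*d + z^2*(-8*d - 4) + z*(56*d^2 + 140*d + 56) - 160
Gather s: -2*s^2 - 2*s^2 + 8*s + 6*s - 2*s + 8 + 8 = -4*s^2 + 12*s + 16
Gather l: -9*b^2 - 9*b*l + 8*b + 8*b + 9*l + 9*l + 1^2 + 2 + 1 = -9*b^2 + 16*b + l*(18 - 9*b) + 4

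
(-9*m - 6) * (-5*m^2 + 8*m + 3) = 45*m^3 - 42*m^2 - 75*m - 18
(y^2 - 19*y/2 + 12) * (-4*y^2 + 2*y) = -4*y^4 + 40*y^3 - 67*y^2 + 24*y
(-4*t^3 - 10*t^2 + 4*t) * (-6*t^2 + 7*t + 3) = 24*t^5 + 32*t^4 - 106*t^3 - 2*t^2 + 12*t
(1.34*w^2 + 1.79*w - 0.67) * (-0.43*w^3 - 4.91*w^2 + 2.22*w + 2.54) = -0.5762*w^5 - 7.3491*w^4 - 5.526*w^3 + 10.6671*w^2 + 3.0592*w - 1.7018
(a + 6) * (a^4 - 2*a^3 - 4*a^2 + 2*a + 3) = a^5 + 4*a^4 - 16*a^3 - 22*a^2 + 15*a + 18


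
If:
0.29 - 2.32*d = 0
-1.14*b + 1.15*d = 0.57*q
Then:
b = 0.12609649122807 - 0.5*q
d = 0.12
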